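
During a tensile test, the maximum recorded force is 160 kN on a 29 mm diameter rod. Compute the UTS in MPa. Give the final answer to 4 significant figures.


A0 = pi*(d/2)^2 = pi*(29/2)^2 = 660.52 mm^2
UTS = F_max / A0 = 160*1000 / 660.52
UTS = 242.2 MPa


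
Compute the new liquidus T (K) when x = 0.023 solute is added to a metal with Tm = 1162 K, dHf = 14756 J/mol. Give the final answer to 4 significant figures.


dT = R*Tm^2*x / dHf
dT = 8.314 * 1162^2 * 0.023 / 14756
dT = 17.4977 K
T_new = 1162 - 17.4977 = 1145 K


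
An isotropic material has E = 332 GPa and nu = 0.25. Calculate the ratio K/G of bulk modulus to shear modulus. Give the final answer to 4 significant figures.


G = E / (2*(1+nu))
G = 332 / (2*(1+0.25)) = 132.8 GPa
K = E / (3*(1-2*nu))
K = 332 / (3*(1-2*0.25)) = 221.333 GPa
K/G = 221.333 / 132.8 = 1.667


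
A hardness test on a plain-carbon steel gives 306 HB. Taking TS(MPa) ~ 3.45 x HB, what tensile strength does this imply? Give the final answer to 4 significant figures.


TS (MPa) = 3.45 * HB
TS = 3.45 * 306
TS = 1056 MPa


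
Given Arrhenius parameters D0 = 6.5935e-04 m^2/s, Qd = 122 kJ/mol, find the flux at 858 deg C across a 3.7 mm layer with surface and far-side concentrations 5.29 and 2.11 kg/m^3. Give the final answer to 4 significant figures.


Step 1: D = D0 * exp(-Qd/(R*T))
T = 858 + 273.15 = 1131.15 K
D = 6.5935e-04 * exp(-122e3 / (8.314 * 1131.15)) = 1.53163e-09 m^2/s
Step 2: J = D * (C1 - C2) / dx
J = 1.53163e-09 * (5.29 - 2.11) / 3.7e-03
J = 1.316e-06 kg/(m^2*s)


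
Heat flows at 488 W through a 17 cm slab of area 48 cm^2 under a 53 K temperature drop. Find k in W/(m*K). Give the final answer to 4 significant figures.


k = Q*L / (A*dT)
L = 0.17 m, A = 4.8e-03 m^2
k = 488 * 0.17 / (4.8e-03 * 53)
k = 326.1 W/(m*K)


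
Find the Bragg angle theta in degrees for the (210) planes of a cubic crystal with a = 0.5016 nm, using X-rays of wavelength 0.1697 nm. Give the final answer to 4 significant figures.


d = a / sqrt(h^2+k^2+l^2)
d = 0.5016 / sqrt(5) = 0.224322 nm
lambda = 2*d*sin(theta)  =>  sin(theta) = lambda / (2*d)
sin(theta) = 0.1697 / (2 * 0.224322) = 0.37825
theta = 22.23 deg


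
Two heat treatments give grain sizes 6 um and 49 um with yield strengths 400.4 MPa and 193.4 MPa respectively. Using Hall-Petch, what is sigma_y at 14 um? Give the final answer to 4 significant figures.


sigma_y = sigma0 + k / sqrt(d)
1/sqrt(d1) = 1/sqrt(6e-06) = 408.248;  1/sqrt(d2) = 142.857
k = (sigma1 - sigma2) / (1/sqrt(d1) - 1/sqrt(d2)) = (400.4 - 193.4) / (408.248 - 142.857) = 0.779981 MPa*m^0.5
sigma0 = sigma1 - k/sqrt(d1) = 400.4 - 0.779981*408.248 = 81.9742 MPa
sigma_y(d3) = 81.9742 + 0.779981 / sqrt(1.4e-05) = 290.4 MPa


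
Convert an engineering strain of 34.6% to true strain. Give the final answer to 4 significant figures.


epsilon_true = ln(1 + epsilon_eng)
epsilon_true = ln(1 + 0.346)
epsilon_true = 0.2971


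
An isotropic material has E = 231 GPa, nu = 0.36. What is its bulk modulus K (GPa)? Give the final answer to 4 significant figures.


K = E / (3*(1-2*nu))
K = 231 / (3*(1-2*0.36))
K = 275 GPa


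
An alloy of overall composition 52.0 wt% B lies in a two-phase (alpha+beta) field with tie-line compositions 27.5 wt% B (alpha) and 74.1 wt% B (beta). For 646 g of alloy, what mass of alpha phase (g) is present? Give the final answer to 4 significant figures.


f_alpha = (C_beta - C0) / (C_beta - C_alpha)
f_alpha = (74.1 - 52.0) / (74.1 - 27.5) = 0.474249
m_alpha = f_alpha * m_total = 0.474249 * 646 = 306.4 g


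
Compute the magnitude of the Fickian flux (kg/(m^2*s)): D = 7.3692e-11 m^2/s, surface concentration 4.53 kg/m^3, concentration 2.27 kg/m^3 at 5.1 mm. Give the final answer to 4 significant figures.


J = -D * (dC/dx) = D * (C1 - C2) / dx
J = 7.3692e-11 * (4.53 - 2.27) / 5.1e-03
J = 3.266e-08 kg/(m^2*s)


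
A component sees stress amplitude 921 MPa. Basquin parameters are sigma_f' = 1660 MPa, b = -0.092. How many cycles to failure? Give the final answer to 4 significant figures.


sigma_a = sigma_f' * (2*Nf)^b
2*Nf = (sigma_a / sigma_f')^(1/b)
2*Nf = (921 / 1660)^(1/-0.092)
2*Nf = 603.895
Nf = 301.9 cycles


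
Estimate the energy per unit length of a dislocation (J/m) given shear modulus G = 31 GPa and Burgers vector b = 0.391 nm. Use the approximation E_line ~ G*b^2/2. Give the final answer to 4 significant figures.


E = G*b^2/2
b = 0.391 nm = 3.91e-10 m
G = 31 GPa = 3.1e+10 Pa
E = 0.5 * 3.1e+10 * (3.91e-10)^2
E = 2.37e-09 J/m


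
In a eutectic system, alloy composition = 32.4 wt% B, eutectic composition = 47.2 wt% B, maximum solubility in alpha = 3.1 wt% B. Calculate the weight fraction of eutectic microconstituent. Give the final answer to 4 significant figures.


f_primary = (C_e - C0) / (C_e - C_alpha_max)
f_primary = (47.2 - 32.4) / (47.2 - 3.1)
f_primary = 0.335601
f_eutectic = 1 - 0.335601 = 0.6644


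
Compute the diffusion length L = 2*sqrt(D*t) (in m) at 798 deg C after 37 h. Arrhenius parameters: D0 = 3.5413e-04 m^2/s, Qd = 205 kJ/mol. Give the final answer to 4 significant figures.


Step 1: D = D0 * exp(-Qd/(R*T))
T = 1071.15 K
D = 3.5413e-04 * exp(-205e3 / (8.314 * 1071.15)) = 3.5643e-14 m^2/s
Step 2: L = 2*sqrt(D*t)
t = 37 h = 133200 s
L = 2*sqrt(3.5643e-14 * 133200) = 1.378e-04 m


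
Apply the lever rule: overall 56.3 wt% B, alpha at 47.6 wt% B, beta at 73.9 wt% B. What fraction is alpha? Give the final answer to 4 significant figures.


f_alpha = (C_beta - C0) / (C_beta - C_alpha)
f_alpha = (73.9 - 56.3) / (73.9 - 47.6)
f_alpha = 0.6692


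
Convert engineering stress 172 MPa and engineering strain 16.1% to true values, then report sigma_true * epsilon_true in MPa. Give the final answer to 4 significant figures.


sigma_true = sigma_eng * (1 + epsilon_eng)
sigma_true = 172 * (1 + 0.161) = 199.692 MPa
epsilon_true = ln(1 + epsilon_eng)
epsilon_true = ln(1 + 0.161) = 0.149282
sigma_true * epsilon_true = 199.692 * 0.149282 = 29.81 MPa


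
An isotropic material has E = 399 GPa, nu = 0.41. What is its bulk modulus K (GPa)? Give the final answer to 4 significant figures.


K = E / (3*(1-2*nu))
K = 399 / (3*(1-2*0.41))
K = 738.9 GPa


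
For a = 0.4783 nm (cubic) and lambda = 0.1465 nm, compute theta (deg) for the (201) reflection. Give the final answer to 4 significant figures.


d = a / sqrt(h^2+k^2+l^2)
d = 0.4783 / sqrt(5) = 0.213902 nm
lambda = 2*d*sin(theta)  =>  sin(theta) = lambda / (2*d)
sin(theta) = 0.1465 / (2 * 0.213902) = 0.342446
theta = 20.03 deg


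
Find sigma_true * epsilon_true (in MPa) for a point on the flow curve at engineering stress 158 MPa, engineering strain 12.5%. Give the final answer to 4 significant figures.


sigma_true = sigma_eng * (1 + epsilon_eng)
sigma_true = 158 * (1 + 0.125) = 177.75 MPa
epsilon_true = ln(1 + epsilon_eng)
epsilon_true = ln(1 + 0.125) = 0.117783
sigma_true * epsilon_true = 177.75 * 0.117783 = 20.94 MPa


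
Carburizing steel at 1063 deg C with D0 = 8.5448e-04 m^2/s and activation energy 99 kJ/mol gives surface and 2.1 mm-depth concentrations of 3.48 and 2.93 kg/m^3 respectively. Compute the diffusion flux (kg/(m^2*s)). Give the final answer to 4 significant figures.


Step 1: D = D0 * exp(-Qd/(R*T))
T = 1063 + 273.15 = 1336.15 K
D = 8.5448e-04 * exp(-99e3 / (8.314 * 1336.15)) = 1.15164e-07 m^2/s
Step 2: J = D * (C1 - C2) / dx
J = 1.15164e-07 * (3.48 - 2.93) / 2.1e-03
J = 3.016e-05 kg/(m^2*s)


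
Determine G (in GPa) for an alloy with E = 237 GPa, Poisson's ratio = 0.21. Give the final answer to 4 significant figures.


G = E / (2*(1+nu))
G = 237 / (2*(1+0.21))
G = 97.93 GPa


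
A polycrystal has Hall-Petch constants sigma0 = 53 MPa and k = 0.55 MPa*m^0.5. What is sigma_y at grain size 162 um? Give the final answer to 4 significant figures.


sigma_y = sigma0 + k / sqrt(d)
d = 162 um = 1.62e-04 m
sigma_y = 53 + 0.55 / sqrt(1.62e-04)
sigma_y = 96.21 MPa


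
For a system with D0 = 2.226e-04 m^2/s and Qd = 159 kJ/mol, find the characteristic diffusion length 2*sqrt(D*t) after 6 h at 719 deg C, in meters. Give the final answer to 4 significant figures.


Step 1: D = D0 * exp(-Qd/(R*T))
T = 992.15 K
D = 2.226e-04 * exp(-159e3 / (8.314 * 992.15)) = 9.46679e-13 m^2/s
Step 2: L = 2*sqrt(D*t)
t = 6 h = 21600 s
L = 2*sqrt(9.46679e-13 * 21600) = 2.86e-04 m


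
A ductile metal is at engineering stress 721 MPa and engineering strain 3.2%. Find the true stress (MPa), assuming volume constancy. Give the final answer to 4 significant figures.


sigma_true = sigma_eng * (1 + epsilon_eng)
sigma_true = 721 * (1 + 0.032)
sigma_true = 744.1 MPa


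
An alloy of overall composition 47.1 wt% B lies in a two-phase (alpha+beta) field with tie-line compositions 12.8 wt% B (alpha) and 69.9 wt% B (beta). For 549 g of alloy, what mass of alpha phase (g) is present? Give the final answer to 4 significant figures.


f_alpha = (C_beta - C0) / (C_beta - C_alpha)
f_alpha = (69.9 - 47.1) / (69.9 - 12.8) = 0.399299
m_alpha = f_alpha * m_total = 0.399299 * 549 = 219.2 g


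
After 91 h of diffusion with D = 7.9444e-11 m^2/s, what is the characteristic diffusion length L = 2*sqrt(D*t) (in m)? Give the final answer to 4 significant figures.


t = 91 hr = 327600 s
Diffusion length = 2*sqrt(D*t)
= 2*sqrt(7.9444e-11 * 327600)
= 0.0102 m


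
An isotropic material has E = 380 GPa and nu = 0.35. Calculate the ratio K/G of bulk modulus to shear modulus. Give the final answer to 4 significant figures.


G = E / (2*(1+nu))
G = 380 / (2*(1+0.35)) = 140.741 GPa
K = E / (3*(1-2*nu))
K = 380 / (3*(1-2*0.35)) = 422.222 GPa
K/G = 422.222 / 140.741 = 3


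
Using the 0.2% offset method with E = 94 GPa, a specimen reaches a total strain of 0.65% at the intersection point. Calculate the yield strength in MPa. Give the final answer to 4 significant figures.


Offset strain = 0.002
Elastic strain at yield = total_strain - offset = 6.5e-03 - 0.002 = 4.5e-03
sigma_y = E * elastic_strain = 94000 * 4.5e-03
sigma_y = 423 MPa


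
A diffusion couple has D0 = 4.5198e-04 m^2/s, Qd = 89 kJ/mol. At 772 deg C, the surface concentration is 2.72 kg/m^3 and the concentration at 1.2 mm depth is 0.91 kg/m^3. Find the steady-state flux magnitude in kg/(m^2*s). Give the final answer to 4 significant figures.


Step 1: D = D0 * exp(-Qd/(R*T))
T = 772 + 273.15 = 1045.15 K
D = 4.5198e-04 * exp(-89e3 / (8.314 * 1045.15)) = 1.61029e-08 m^2/s
Step 2: J = D * (C1 - C2) / dx
J = 1.61029e-08 * (2.72 - 0.91) / 1.2e-03
J = 2.429e-05 kg/(m^2*s)


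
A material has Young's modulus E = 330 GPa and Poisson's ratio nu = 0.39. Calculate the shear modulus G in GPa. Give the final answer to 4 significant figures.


G = E / (2*(1+nu))
G = 330 / (2*(1+0.39))
G = 118.7 GPa


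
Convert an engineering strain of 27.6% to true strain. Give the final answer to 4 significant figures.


epsilon_true = ln(1 + epsilon_eng)
epsilon_true = ln(1 + 0.276)
epsilon_true = 0.2437


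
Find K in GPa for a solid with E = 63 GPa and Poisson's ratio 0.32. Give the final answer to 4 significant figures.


K = E / (3*(1-2*nu))
K = 63 / (3*(1-2*0.32))
K = 58.33 GPa


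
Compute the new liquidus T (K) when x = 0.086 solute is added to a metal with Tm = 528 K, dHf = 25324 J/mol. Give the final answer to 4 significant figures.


dT = R*Tm^2*x / dHf
dT = 8.314 * 528^2 * 0.086 / 25324
dT = 7.87126 K
T_new = 528 - 7.87126 = 520.1 K


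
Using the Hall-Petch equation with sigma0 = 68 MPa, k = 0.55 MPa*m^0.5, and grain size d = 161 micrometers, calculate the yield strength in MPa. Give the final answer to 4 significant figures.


sigma_y = sigma0 + k / sqrt(d)
d = 161 um = 1.61e-04 m
sigma_y = 68 + 0.55 / sqrt(1.61e-04)
sigma_y = 111.3 MPa


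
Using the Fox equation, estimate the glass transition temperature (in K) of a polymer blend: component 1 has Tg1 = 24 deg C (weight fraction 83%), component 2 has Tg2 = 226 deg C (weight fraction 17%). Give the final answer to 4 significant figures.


1/Tg = w1/Tg1 + w2/Tg2 (in Kelvin)
Tg1 = 297.15 K, Tg2 = 499.15 K
1/Tg = 0.83/297.15 + 0.17/499.15
Tg = 319.1 K


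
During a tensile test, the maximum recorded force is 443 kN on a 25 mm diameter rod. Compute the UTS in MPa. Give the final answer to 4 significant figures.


A0 = pi*(d/2)^2 = pi*(25/2)^2 = 490.874 mm^2
UTS = F_max / A0 = 443*1000 / 490.874
UTS = 902.5 MPa


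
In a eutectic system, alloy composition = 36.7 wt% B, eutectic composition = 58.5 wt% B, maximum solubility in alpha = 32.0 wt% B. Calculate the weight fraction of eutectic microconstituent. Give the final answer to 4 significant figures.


f_primary = (C_e - C0) / (C_e - C_alpha_max)
f_primary = (58.5 - 36.7) / (58.5 - 32.0)
f_primary = 0.822642
f_eutectic = 1 - 0.822642 = 0.1774


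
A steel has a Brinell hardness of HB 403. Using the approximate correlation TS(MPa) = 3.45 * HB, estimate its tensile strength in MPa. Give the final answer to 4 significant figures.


TS (MPa) = 3.45 * HB
TS = 3.45 * 403
TS = 1390 MPa


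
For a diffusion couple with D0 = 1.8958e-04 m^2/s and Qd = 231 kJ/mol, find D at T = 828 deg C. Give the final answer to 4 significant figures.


D = D0 * exp(-Qd / (R*T))
T = 1101.15 K
D = 1.8958e-04 * exp(-231e3 / (8.314 * 1101.15))
D = 2.087e-15 m^2/s


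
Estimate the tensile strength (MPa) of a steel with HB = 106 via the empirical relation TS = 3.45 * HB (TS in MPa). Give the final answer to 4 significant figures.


TS (MPa) = 3.45 * HB
TS = 3.45 * 106
TS = 365.7 MPa


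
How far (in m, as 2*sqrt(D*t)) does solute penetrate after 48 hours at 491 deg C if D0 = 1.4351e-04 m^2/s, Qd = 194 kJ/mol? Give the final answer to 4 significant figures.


Step 1: D = D0 * exp(-Qd/(R*T))
T = 764.15 K
D = 1.4351e-04 * exp(-194e3 / (8.314 * 764.15)) = 7.85664e-18 m^2/s
Step 2: L = 2*sqrt(D*t)
t = 48 h = 172800 s
L = 2*sqrt(7.85664e-18 * 172800) = 2.33e-06 m


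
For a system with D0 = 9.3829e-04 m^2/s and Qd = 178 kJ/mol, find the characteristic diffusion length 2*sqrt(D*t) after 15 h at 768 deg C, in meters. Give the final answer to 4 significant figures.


Step 1: D = D0 * exp(-Qd/(R*T))
T = 1041.15 K
D = 9.3829e-04 * exp(-178e3 / (8.314 * 1041.15)) = 1.10085e-12 m^2/s
Step 2: L = 2*sqrt(D*t)
t = 15 h = 54000 s
L = 2*sqrt(1.10085e-12 * 54000) = 4.876e-04 m


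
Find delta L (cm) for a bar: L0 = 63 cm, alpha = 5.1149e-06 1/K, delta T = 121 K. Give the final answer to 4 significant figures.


dL = L0 * alpha * dT
dL = 63 * 5.1149e-06 * 121
dL = 0.03899 cm


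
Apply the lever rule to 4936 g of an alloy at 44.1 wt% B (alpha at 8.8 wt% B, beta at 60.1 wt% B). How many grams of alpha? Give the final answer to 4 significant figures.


f_alpha = (C_beta - C0) / (C_beta - C_alpha)
f_alpha = (60.1 - 44.1) / (60.1 - 8.8) = 0.311891
m_alpha = f_alpha * m_total = 0.311891 * 4936 = 1539 g


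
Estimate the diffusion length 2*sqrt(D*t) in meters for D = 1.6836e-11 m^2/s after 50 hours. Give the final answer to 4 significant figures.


t = 50 hr = 180000 s
Diffusion length = 2*sqrt(D*t)
= 2*sqrt(1.6836e-11 * 180000)
= 3.482e-03 m


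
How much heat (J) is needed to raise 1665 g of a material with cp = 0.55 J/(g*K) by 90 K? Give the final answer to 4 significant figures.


Q = m * cp * dT
Q = 1665 * 0.55 * 90
Q = 82420 J


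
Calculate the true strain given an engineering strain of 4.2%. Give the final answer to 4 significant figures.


epsilon_true = ln(1 + epsilon_eng)
epsilon_true = ln(1 + 0.042)
epsilon_true = 0.04114


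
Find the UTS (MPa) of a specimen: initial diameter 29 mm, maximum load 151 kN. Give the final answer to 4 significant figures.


A0 = pi*(d/2)^2 = pi*(29/2)^2 = 660.52 mm^2
UTS = F_max / A0 = 151*1000 / 660.52
UTS = 228.6 MPa


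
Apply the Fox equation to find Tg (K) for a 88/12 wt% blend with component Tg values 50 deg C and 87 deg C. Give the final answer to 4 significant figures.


1/Tg = w1/Tg1 + w2/Tg2 (in Kelvin)
Tg1 = 323.15 K, Tg2 = 360.15 K
1/Tg = 0.88/323.15 + 0.12/360.15
Tg = 327.2 K


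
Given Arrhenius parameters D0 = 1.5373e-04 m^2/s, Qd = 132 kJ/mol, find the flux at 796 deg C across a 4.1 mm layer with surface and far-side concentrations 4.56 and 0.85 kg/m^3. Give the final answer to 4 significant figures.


Step 1: D = D0 * exp(-Qd/(R*T))
T = 796 + 273.15 = 1069.15 K
D = 1.5373e-04 * exp(-132e3 / (8.314 * 1069.15)) = 5.4639e-11 m^2/s
Step 2: J = D * (C1 - C2) / dx
J = 5.4639e-11 * (4.56 - 0.85) / 4.1e-03
J = 4.944e-08 kg/(m^2*s)


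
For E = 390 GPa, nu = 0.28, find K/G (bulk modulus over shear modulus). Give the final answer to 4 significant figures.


G = E / (2*(1+nu))
G = 390 / (2*(1+0.28)) = 152.344 GPa
K = E / (3*(1-2*nu))
K = 390 / (3*(1-2*0.28)) = 295.455 GPa
K/G = 295.455 / 152.344 = 1.939


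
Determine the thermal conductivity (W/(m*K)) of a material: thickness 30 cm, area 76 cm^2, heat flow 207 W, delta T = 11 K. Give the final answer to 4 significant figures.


k = Q*L / (A*dT)
L = 0.3 m, A = 7.6e-03 m^2
k = 207 * 0.3 / (7.6e-03 * 11)
k = 742.8 W/(m*K)


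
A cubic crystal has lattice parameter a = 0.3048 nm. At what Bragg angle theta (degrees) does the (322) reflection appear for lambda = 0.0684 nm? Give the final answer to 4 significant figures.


d = a / sqrt(h^2+k^2+l^2)
d = 0.3048 / sqrt(17) = 0.0739249 nm
lambda = 2*d*sin(theta)  =>  sin(theta) = lambda / (2*d)
sin(theta) = 0.0684 / (2 * 0.0739249) = 0.462632
theta = 27.56 deg


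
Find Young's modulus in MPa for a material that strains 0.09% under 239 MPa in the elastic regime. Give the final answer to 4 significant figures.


E = sigma / epsilon
epsilon = 0.09% = 9e-04
E = 239 / 9e-04
E = 265600 MPa


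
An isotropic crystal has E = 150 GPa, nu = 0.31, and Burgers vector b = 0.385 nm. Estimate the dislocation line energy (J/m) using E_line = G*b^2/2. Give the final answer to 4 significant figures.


Step 1: G = E / (2*(1+nu))
G = 150 / (2*(1+0.31)) = 57.2519 GPa = 5.72519e+10 Pa
Step 2: E_line = G*b^2/2
b = 0.385 nm = 3.85e-10 m
E_line = 0.5 * 5.72519e+10 * (3.85e-10)^2 = 4.243e-09 J/m


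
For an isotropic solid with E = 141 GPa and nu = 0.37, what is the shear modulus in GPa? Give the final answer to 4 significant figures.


G = E / (2*(1+nu))
G = 141 / (2*(1+0.37))
G = 51.46 GPa


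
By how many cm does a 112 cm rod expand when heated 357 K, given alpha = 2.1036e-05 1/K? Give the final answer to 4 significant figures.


dL = L0 * alpha * dT
dL = 112 * 2.1036e-05 * 357
dL = 0.8411 cm


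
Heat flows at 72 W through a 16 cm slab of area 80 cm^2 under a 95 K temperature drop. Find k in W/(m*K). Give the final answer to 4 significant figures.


k = Q*L / (A*dT)
L = 0.16 m, A = 8e-03 m^2
k = 72 * 0.16 / (8e-03 * 95)
k = 15.16 W/(m*K)


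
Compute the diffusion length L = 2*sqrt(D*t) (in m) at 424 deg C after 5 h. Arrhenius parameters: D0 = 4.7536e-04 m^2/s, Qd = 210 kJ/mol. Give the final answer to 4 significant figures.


Step 1: D = D0 * exp(-Qd/(R*T))
T = 697.15 K
D = 4.7536e-04 * exp(-210e3 / (8.314 * 697.15)) = 8.74985e-20 m^2/s
Step 2: L = 2*sqrt(D*t)
t = 5 h = 18000 s
L = 2*sqrt(8.74985e-20 * 18000) = 7.937e-08 m


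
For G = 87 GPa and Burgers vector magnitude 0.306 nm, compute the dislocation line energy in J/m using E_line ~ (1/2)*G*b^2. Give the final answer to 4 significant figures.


E = G*b^2/2
b = 0.306 nm = 3.06e-10 m
G = 87 GPa = 8.7e+10 Pa
E = 0.5 * 8.7e+10 * (3.06e-10)^2
E = 4.073e-09 J/m


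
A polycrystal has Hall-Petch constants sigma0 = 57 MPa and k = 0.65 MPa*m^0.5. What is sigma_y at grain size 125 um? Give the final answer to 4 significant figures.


sigma_y = sigma0 + k / sqrt(d)
d = 125 um = 1.25e-04 m
sigma_y = 57 + 0.65 / sqrt(1.25e-04)
sigma_y = 115.1 MPa


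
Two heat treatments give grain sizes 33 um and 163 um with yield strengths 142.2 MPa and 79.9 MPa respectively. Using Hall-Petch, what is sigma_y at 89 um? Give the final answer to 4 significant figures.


sigma_y = sigma0 + k / sqrt(d)
1/sqrt(d1) = 1/sqrt(3.3e-05) = 174.078;  1/sqrt(d2) = 78.326
k = (sigma1 - sigma2) / (1/sqrt(d1) - 1/sqrt(d2)) = (142.2 - 79.9) / (174.078 - 78.326) = 0.650642 MPa*m^0.5
sigma0 = sigma1 - k/sqrt(d1) = 142.2 - 0.650642*174.078 = 28.9378 MPa
sigma_y(d3) = 28.9378 + 0.650642 / sqrt(8.9e-05) = 97.91 MPa


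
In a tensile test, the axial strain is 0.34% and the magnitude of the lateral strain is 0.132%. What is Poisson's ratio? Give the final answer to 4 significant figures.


nu = -epsilon_lat / epsilon_axial
Lateral strain is contraction (negative), so using magnitudes:
nu = 0.132 / 0.34
nu = 0.3882


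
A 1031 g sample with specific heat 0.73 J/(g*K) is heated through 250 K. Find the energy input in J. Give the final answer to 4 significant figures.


Q = m * cp * dT
Q = 1031 * 0.73 * 250
Q = 188200 J


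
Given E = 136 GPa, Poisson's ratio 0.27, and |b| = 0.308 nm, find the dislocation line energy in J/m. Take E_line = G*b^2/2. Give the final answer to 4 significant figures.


Step 1: G = E / (2*(1+nu))
G = 136 / (2*(1+0.27)) = 53.5433 GPa = 5.35433e+10 Pa
Step 2: E_line = G*b^2/2
b = 0.308 nm = 3.08e-10 m
E_line = 0.5 * 5.35433e+10 * (3.08e-10)^2 = 2.54e-09 J/m


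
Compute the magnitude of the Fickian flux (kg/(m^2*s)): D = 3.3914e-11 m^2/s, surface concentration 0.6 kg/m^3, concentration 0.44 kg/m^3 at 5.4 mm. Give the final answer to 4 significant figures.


J = -D * (dC/dx) = D * (C1 - C2) / dx
J = 3.3914e-11 * (0.6 - 0.44) / 5.4e-03
J = 1.005e-09 kg/(m^2*s)


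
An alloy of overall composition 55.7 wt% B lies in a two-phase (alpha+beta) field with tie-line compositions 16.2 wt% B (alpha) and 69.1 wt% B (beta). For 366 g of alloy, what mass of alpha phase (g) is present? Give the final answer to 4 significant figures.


f_alpha = (C_beta - C0) / (C_beta - C_alpha)
f_alpha = (69.1 - 55.7) / (69.1 - 16.2) = 0.253308
m_alpha = f_alpha * m_total = 0.253308 * 366 = 92.71 g


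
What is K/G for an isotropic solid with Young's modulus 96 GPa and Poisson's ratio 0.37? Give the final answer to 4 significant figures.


G = E / (2*(1+nu))
G = 96 / (2*(1+0.37)) = 35.0365 GPa
K = E / (3*(1-2*nu))
K = 96 / (3*(1-2*0.37)) = 123.077 GPa
K/G = 123.077 / 35.0365 = 3.513


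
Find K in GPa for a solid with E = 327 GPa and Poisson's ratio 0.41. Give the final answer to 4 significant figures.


K = E / (3*(1-2*nu))
K = 327 / (3*(1-2*0.41))
K = 605.6 GPa


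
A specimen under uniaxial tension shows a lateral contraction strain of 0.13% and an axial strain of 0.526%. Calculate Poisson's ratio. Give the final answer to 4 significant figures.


nu = -epsilon_lat / epsilon_axial
Lateral strain is contraction (negative), so using magnitudes:
nu = 0.13 / 0.526
nu = 0.2471


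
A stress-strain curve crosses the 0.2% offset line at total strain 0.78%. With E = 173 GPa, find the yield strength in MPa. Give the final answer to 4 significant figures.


Offset strain = 0.002
Elastic strain at yield = total_strain - offset = 7.8e-03 - 0.002 = 5.8e-03
sigma_y = E * elastic_strain = 173000 * 5.8e-03
sigma_y = 1003 MPa


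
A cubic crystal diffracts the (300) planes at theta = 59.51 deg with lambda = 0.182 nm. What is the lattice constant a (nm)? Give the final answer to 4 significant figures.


d = lambda / (2*sin(theta))
d = 0.182 / (2*sin(59.51 deg))
d = 0.105603 nm
a = d * sqrt(h^2+k^2+l^2) = 0.105603 * sqrt(9)
a = 0.3168 nm


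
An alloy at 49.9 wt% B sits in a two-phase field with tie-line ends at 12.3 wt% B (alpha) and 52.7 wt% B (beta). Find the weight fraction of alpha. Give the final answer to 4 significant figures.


f_alpha = (C_beta - C0) / (C_beta - C_alpha)
f_alpha = (52.7 - 49.9) / (52.7 - 12.3)
f_alpha = 0.06931


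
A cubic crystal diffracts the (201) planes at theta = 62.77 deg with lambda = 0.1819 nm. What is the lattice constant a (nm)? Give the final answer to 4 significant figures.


d = lambda / (2*sin(theta))
d = 0.1819 / (2*sin(62.77 deg))
d = 0.102286 nm
a = d * sqrt(h^2+k^2+l^2) = 0.102286 * sqrt(5)
a = 0.2287 nm


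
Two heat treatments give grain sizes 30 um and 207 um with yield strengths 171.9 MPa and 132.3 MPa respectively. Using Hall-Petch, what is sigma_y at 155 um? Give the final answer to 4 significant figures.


sigma_y = sigma0 + k / sqrt(d)
1/sqrt(d1) = 1/sqrt(3e-05) = 182.574;  1/sqrt(d2) = 69.5048
k = (sigma1 - sigma2) / (1/sqrt(d1) - 1/sqrt(d2)) = (171.9 - 132.3) / (182.574 - 69.5048) = 0.350227 MPa*m^0.5
sigma0 = sigma1 - k/sqrt(d1) = 171.9 - 0.350227*182.574 = 107.958 MPa
sigma_y(d3) = 107.958 + 0.350227 / sqrt(1.55e-04) = 136.1 MPa


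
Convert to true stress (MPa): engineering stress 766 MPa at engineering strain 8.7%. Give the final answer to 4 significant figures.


sigma_true = sigma_eng * (1 + epsilon_eng)
sigma_true = 766 * (1 + 0.087)
sigma_true = 832.6 MPa


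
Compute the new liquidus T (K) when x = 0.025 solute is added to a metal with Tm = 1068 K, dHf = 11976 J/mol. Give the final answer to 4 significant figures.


dT = R*Tm^2*x / dHf
dT = 8.314 * 1068^2 * 0.025 / 11976
dT = 19.7962 K
T_new = 1068 - 19.7962 = 1048 K


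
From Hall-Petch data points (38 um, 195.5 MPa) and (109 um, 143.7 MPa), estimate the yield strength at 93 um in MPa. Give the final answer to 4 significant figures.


sigma_y = sigma0 + k / sqrt(d)
1/sqrt(d1) = 1/sqrt(3.8e-05) = 162.221;  1/sqrt(d2) = 95.7826
k = (sigma1 - sigma2) / (1/sqrt(d1) - 1/sqrt(d2)) = (195.5 - 143.7) / (162.221 - 95.7826) = 0.779665 MPa*m^0.5
sigma0 = sigma1 - k/sqrt(d1) = 195.5 - 0.779665*162.221 = 69.0216 MPa
sigma_y(d3) = 69.0216 + 0.779665 / sqrt(9.3e-05) = 149.9 MPa


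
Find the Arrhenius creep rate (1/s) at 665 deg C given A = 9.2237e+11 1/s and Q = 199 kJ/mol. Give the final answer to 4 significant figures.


rate = A * exp(-Q / (R*T))
T = 665 + 273.15 = 938.15 K
rate = 9.2237e+11 * exp(-199e3 / (8.314 * 938.15))
rate = 7.665 1/s


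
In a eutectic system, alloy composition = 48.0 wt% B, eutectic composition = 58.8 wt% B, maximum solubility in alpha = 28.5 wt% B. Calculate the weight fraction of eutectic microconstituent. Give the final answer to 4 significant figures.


f_primary = (C_e - C0) / (C_e - C_alpha_max)
f_primary = (58.8 - 48.0) / (58.8 - 28.5)
f_primary = 0.356436
f_eutectic = 1 - 0.356436 = 0.6436


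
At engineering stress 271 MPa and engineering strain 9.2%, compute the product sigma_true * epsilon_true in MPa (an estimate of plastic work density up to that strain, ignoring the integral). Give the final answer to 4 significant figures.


sigma_true = sigma_eng * (1 + epsilon_eng)
sigma_true = 271 * (1 + 0.092) = 295.932 MPa
epsilon_true = ln(1 + epsilon_eng)
epsilon_true = ln(1 + 0.092) = 0.0880109
sigma_true * epsilon_true = 295.932 * 0.0880109 = 26.05 MPa


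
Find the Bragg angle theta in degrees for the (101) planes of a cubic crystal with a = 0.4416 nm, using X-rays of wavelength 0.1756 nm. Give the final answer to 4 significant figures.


d = a / sqrt(h^2+k^2+l^2)
d = 0.4416 / sqrt(2) = 0.312258 nm
lambda = 2*d*sin(theta)  =>  sin(theta) = lambda / (2*d)
sin(theta) = 0.1756 / (2 * 0.312258) = 0.281177
theta = 16.33 deg


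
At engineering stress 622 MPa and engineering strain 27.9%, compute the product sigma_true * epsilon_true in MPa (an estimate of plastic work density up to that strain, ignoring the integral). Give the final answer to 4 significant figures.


sigma_true = sigma_eng * (1 + epsilon_eng)
sigma_true = 622 * (1 + 0.279) = 795.538 MPa
epsilon_true = ln(1 + epsilon_eng)
epsilon_true = ln(1 + 0.279) = 0.246079
sigma_true * epsilon_true = 795.538 * 0.246079 = 195.8 MPa


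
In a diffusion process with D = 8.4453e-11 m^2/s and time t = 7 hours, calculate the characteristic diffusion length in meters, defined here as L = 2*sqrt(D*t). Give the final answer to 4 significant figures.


t = 7 hr = 25200 s
Diffusion length = 2*sqrt(D*t)
= 2*sqrt(8.4453e-11 * 25200)
= 2.918e-03 m


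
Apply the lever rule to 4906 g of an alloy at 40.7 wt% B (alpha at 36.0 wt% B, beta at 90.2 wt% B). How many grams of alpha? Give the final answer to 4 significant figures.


f_alpha = (C_beta - C0) / (C_beta - C_alpha)
f_alpha = (90.2 - 40.7) / (90.2 - 36.0) = 0.913284
m_alpha = f_alpha * m_total = 0.913284 * 4906 = 4481 g


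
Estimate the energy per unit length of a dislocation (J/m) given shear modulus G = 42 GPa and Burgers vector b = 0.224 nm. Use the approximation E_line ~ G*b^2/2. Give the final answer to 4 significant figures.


E = G*b^2/2
b = 0.224 nm = 2.24e-10 m
G = 42 GPa = 4.2e+10 Pa
E = 0.5 * 4.2e+10 * (2.24e-10)^2
E = 1.054e-09 J/m


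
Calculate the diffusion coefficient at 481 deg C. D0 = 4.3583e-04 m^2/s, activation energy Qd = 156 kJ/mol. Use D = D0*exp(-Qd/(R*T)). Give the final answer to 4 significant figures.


D = D0 * exp(-Qd / (R*T))
T = 754.15 K
D = 4.3583e-04 * exp(-156e3 / (8.314 * 754.15))
D = 6.822e-15 m^2/s


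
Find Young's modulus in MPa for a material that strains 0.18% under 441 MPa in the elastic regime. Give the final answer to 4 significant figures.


E = sigma / epsilon
epsilon = 0.18% = 1.8e-03
E = 441 / 1.8e-03
E = 245000 MPa


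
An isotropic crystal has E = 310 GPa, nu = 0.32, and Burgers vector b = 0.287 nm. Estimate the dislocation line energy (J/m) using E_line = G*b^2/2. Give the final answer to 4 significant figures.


Step 1: G = E / (2*(1+nu))
G = 310 / (2*(1+0.32)) = 117.424 GPa = 1.17424e+11 Pa
Step 2: E_line = G*b^2/2
b = 0.287 nm = 2.87e-10 m
E_line = 0.5 * 1.17424e+11 * (2.87e-10)^2 = 4.836e-09 J/m


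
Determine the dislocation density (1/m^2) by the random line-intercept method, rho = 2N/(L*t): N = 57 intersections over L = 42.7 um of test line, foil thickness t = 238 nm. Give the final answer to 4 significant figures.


rho = 2N / (L * t)
L = 42.7 um = 4.27e-05 m, t = 238 nm = 2.38e-07 m
rho = 2 * 57 / (4.27e-05 * 2.38e-07)
rho = 1.122e+13 1/m^2


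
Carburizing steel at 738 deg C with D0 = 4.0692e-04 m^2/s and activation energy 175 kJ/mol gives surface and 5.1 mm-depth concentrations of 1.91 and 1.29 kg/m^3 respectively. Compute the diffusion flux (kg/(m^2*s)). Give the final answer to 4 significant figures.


Step 1: D = D0 * exp(-Qd/(R*T))
T = 738 + 273.15 = 1011.15 K
D = 4.0692e-04 * exp(-175e3 / (8.314 * 1011.15)) = 3.70612e-13 m^2/s
Step 2: J = D * (C1 - C2) / dx
J = 3.70612e-13 * (1.91 - 1.29) / 5.1e-03
J = 4.505e-11 kg/(m^2*s)


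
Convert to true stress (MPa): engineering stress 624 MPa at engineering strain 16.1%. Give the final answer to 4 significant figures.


sigma_true = sigma_eng * (1 + epsilon_eng)
sigma_true = 624 * (1 + 0.161)
sigma_true = 724.5 MPa


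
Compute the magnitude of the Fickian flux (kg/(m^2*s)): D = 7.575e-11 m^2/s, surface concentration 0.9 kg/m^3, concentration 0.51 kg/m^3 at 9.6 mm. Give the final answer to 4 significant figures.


J = -D * (dC/dx) = D * (C1 - C2) / dx
J = 7.575e-11 * (0.9 - 0.51) / 9.6e-03
J = 3.077e-09 kg/(m^2*s)


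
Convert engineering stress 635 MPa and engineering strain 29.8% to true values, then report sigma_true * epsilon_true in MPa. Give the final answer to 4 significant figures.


sigma_true = sigma_eng * (1 + epsilon_eng)
sigma_true = 635 * (1 + 0.298) = 824.23 MPa
epsilon_true = ln(1 + epsilon_eng)
epsilon_true = ln(1 + 0.298) = 0.260825
sigma_true * epsilon_true = 824.23 * 0.260825 = 215 MPa


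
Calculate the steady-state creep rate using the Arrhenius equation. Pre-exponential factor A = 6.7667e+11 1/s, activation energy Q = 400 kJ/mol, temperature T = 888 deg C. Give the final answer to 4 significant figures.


rate = A * exp(-Q / (R*T))
T = 888 + 273.15 = 1161.15 K
rate = 6.7667e+11 * exp(-400e3 / (8.314 * 1161.15))
rate = 6.849e-07 1/s


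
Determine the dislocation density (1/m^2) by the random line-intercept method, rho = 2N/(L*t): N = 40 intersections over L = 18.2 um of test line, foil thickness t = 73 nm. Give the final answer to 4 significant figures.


rho = 2N / (L * t)
L = 18.2 um = 1.82e-05 m, t = 73 nm = 7.3e-08 m
rho = 2 * 40 / (1.82e-05 * 7.3e-08)
rho = 6.021e+13 1/m^2


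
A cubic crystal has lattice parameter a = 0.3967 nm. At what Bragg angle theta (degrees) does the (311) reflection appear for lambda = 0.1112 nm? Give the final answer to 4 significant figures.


d = a / sqrt(h^2+k^2+l^2)
d = 0.3967 / sqrt(11) = 0.11961 nm
lambda = 2*d*sin(theta)  =>  sin(theta) = lambda / (2*d)
sin(theta) = 0.1112 / (2 * 0.11961) = 0.464846
theta = 27.7 deg


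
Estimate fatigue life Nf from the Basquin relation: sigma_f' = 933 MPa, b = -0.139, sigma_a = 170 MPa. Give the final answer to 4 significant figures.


sigma_a = sigma_f' * (2*Nf)^b
2*Nf = (sigma_a / sigma_f')^(1/b)
2*Nf = (170 / 933)^(1/-0.139)
2*Nf = 208766
Nf = 104400 cycles


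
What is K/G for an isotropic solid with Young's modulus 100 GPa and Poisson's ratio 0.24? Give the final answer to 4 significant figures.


G = E / (2*(1+nu))
G = 100 / (2*(1+0.24)) = 40.3226 GPa
K = E / (3*(1-2*nu))
K = 100 / (3*(1-2*0.24)) = 64.1026 GPa
K/G = 64.1026 / 40.3226 = 1.59


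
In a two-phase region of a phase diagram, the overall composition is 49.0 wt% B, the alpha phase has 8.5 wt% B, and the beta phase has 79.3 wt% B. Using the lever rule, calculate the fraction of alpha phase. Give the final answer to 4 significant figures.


f_alpha = (C_beta - C0) / (C_beta - C_alpha)
f_alpha = (79.3 - 49.0) / (79.3 - 8.5)
f_alpha = 0.428


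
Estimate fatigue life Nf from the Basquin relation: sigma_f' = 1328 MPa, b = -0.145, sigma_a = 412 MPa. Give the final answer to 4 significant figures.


sigma_a = sigma_f' * (2*Nf)^b
2*Nf = (sigma_a / sigma_f')^(1/b)
2*Nf = (412 / 1328)^(1/-0.145)
2*Nf = 3202.75
Nf = 1601 cycles


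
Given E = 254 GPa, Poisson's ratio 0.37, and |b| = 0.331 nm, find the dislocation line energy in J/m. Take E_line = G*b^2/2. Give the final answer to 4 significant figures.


Step 1: G = E / (2*(1+nu))
G = 254 / (2*(1+0.37)) = 92.7007 GPa = 9.27007e+10 Pa
Step 2: E_line = G*b^2/2
b = 0.331 nm = 3.31e-10 m
E_line = 0.5 * 9.27007e+10 * (3.31e-10)^2 = 5.078e-09 J/m


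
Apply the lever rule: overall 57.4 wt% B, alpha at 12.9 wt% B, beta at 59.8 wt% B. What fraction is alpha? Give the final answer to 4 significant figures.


f_alpha = (C_beta - C0) / (C_beta - C_alpha)
f_alpha = (59.8 - 57.4) / (59.8 - 12.9)
f_alpha = 0.05117


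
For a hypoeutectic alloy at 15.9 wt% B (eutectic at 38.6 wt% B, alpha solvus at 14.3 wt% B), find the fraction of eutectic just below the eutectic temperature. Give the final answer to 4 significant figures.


f_primary = (C_e - C0) / (C_e - C_alpha_max)
f_primary = (38.6 - 15.9) / (38.6 - 14.3)
f_primary = 0.934156
f_eutectic = 1 - 0.934156 = 0.06584


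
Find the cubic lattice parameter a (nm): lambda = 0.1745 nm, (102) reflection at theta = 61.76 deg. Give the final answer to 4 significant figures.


d = lambda / (2*sin(theta))
d = 0.1745 / (2*sin(61.76 deg))
d = 0.0990382 nm
a = d * sqrt(h^2+k^2+l^2) = 0.0990382 * sqrt(5)
a = 0.2215 nm


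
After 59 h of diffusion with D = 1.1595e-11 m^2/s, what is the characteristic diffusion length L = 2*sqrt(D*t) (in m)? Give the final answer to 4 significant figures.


t = 59 hr = 212400 s
Diffusion length = 2*sqrt(D*t)
= 2*sqrt(1.1595e-11 * 212400)
= 3.139e-03 m


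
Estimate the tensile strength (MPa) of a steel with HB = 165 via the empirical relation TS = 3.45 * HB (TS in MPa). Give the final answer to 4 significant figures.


TS (MPa) = 3.45 * HB
TS = 3.45 * 165
TS = 569.3 MPa


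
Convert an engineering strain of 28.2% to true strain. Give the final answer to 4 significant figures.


epsilon_true = ln(1 + epsilon_eng)
epsilon_true = ln(1 + 0.282)
epsilon_true = 0.2484


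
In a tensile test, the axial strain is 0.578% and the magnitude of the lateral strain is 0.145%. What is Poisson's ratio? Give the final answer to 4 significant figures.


nu = -epsilon_lat / epsilon_axial
Lateral strain is contraction (negative), so using magnitudes:
nu = 0.145 / 0.578
nu = 0.2509


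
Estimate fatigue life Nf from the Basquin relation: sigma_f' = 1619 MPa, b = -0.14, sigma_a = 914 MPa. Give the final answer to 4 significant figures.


sigma_a = sigma_f' * (2*Nf)^b
2*Nf = (sigma_a / sigma_f')^(1/b)
2*Nf = (914 / 1619)^(1/-0.14)
2*Nf = 59.3712
Nf = 29.69 cycles


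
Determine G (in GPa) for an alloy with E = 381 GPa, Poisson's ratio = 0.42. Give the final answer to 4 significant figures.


G = E / (2*(1+nu))
G = 381 / (2*(1+0.42))
G = 134.2 GPa


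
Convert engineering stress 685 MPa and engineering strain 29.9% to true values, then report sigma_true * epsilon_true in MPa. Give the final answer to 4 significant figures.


sigma_true = sigma_eng * (1 + epsilon_eng)
sigma_true = 685 * (1 + 0.299) = 889.815 MPa
epsilon_true = ln(1 + epsilon_eng)
epsilon_true = ln(1 + 0.299) = 0.261595
sigma_true * epsilon_true = 889.815 * 0.261595 = 232.8 MPa


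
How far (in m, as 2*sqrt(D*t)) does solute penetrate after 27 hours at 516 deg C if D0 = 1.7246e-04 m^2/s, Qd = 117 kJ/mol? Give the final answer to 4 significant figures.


Step 1: D = D0 * exp(-Qd/(R*T))
T = 789.15 K
D = 1.7246e-04 * exp(-117e3 / (8.314 * 789.15)) = 3.10499e-12 m^2/s
Step 2: L = 2*sqrt(D*t)
t = 27 h = 97200 s
L = 2*sqrt(3.10499e-12 * 97200) = 1.099e-03 m


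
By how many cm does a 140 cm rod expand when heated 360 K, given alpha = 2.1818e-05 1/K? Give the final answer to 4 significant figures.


dL = L0 * alpha * dT
dL = 140 * 2.1818e-05 * 360
dL = 1.1 cm


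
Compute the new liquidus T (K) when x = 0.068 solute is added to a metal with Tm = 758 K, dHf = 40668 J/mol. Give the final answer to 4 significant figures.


dT = R*Tm^2*x / dHf
dT = 8.314 * 758^2 * 0.068 / 40668
dT = 7.98738 K
T_new = 758 - 7.98738 = 750 K


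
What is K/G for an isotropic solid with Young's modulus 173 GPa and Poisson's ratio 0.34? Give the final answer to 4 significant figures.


G = E / (2*(1+nu))
G = 173 / (2*(1+0.34)) = 64.5522 GPa
K = E / (3*(1-2*nu))
K = 173 / (3*(1-2*0.34)) = 180.208 GPa
K/G = 180.208 / 64.5522 = 2.792


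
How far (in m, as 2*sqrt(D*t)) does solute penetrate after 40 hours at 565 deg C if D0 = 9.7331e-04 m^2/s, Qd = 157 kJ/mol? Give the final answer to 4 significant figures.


Step 1: D = D0 * exp(-Qd/(R*T))
T = 838.15 K
D = 9.7331e-04 * exp(-157e3 / (8.314 * 838.15)) = 1.59752e-13 m^2/s
Step 2: L = 2*sqrt(D*t)
t = 40 h = 144000 s
L = 2*sqrt(1.59752e-13 * 144000) = 3.033e-04 m


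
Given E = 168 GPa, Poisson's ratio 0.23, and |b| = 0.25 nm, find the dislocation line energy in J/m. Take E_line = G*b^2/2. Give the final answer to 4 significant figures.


Step 1: G = E / (2*(1+nu))
G = 168 / (2*(1+0.23)) = 68.2927 GPa = 6.82927e+10 Pa
Step 2: E_line = G*b^2/2
b = 0.25 nm = 2.5e-10 m
E_line = 0.5 * 6.82927e+10 * (2.5e-10)^2 = 2.134e-09 J/m


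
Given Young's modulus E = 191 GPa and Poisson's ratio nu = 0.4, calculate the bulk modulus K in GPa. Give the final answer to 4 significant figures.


K = E / (3*(1-2*nu))
K = 191 / (3*(1-2*0.4))
K = 318.3 GPa


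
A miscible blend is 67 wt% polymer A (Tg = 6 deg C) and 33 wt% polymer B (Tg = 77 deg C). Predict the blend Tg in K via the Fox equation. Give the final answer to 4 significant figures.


1/Tg = w1/Tg1 + w2/Tg2 (in Kelvin)
Tg1 = 279.15 K, Tg2 = 350.15 K
1/Tg = 0.67/279.15 + 0.33/350.15
Tg = 299.2 K


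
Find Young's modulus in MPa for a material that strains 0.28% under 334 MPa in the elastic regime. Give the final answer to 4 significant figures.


E = sigma / epsilon
epsilon = 0.28% = 2.8e-03
E = 334 / 2.8e-03
E = 119300 MPa


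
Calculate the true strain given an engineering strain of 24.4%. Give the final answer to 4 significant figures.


epsilon_true = ln(1 + epsilon_eng)
epsilon_true = ln(1 + 0.244)
epsilon_true = 0.2183


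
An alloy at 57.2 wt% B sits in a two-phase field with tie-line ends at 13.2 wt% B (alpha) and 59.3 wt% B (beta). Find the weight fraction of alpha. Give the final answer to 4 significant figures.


f_alpha = (C_beta - C0) / (C_beta - C_alpha)
f_alpha = (59.3 - 57.2) / (59.3 - 13.2)
f_alpha = 0.04555
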